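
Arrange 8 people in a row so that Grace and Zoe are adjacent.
Treat as block: (8-1)! × 2! = 5040 × 2 = 10080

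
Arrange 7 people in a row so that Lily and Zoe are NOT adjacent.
Total - adjacent = 7! - (7-1)!×2 = 5040 - 1440 = 3600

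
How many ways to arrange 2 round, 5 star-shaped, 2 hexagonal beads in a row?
9! / (2! × 5! × 2!) = 756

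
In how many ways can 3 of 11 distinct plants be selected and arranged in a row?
P(11,3) = 11!/(11-3)! = 990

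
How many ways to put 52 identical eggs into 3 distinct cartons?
C(52+3-1, 3-1) = C(54, 2) = 1431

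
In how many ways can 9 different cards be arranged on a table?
9! = 362880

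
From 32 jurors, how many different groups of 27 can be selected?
C(32,27) = 32!/(27!×5!) = 201376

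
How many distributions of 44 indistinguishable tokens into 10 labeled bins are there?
C(44+10-1, 10-1) = C(53, 9) = 4431613550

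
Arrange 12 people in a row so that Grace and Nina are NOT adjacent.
Total - adjacent = 12! - (12-1)!×2 = 479001600 - 79833600 = 399168000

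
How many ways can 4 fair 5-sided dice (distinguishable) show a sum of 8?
Coefficient of x^8 in (x + x² + ... + x^5)^4. By inclusion-exclusion on dice exceeding 5: Σ_j (-1)^j C(4,j)·C(8-1-5j, 3) = C(4,0)·C(7,3) = 1·35 = 35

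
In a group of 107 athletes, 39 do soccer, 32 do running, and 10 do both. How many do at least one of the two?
|A∪B| = |A| + |B| - |A∩B| = 39 + 32 - 10 = 61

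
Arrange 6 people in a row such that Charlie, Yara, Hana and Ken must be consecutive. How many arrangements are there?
Treat the 4 as one block: (6-4+1)! × 4! = 6 × 24 = 144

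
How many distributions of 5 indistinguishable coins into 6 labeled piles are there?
C(5+6-1, 6-1) = C(10, 5) = 252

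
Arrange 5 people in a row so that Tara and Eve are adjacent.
Treat as block: (5-1)! × 2! = 24 × 2 = 48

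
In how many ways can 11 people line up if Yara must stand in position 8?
Fix one position: (11-1)! = 3628800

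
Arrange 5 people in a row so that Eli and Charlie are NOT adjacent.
Total - adjacent = 5! - (5-1)!×2 = 120 - 48 = 72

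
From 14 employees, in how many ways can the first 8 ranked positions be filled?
P(14,8) = 14!/(14-8)! = 121080960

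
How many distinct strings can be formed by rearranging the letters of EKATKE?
6! / (1! × 1! × 2! × 2!) = 180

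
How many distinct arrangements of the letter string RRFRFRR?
7! / (2! × 5!) = 21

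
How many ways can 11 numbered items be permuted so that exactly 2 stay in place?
Choose the 2 fixed points C(11,2) = 55, derange the rest: !9 = Σ_{j=0}^{9} (-1)^j·9!/j! = 362880 - 362880 + 181440 - 60480 + 15120 - 3024 + 504 - 72 + 9 - 1 = 133496. Product = 55 × 133496 = 7342280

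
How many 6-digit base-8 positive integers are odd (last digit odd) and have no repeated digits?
Last∈{1,3,5,7}. Last=0: 0. Last nonzero: 4×6×P(6,4) = 8640. Total = 8640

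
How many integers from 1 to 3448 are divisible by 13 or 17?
⌊3448/13⌋ + ⌊3448/17⌋ - ⌊3448/221⌋ = 265 + 202 - 15 = 452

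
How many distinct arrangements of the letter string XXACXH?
6! / (3! × 1! × 1! × 1!) = 120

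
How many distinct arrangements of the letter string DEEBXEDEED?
10! / (1! × 3! × 5! × 1!) = 5040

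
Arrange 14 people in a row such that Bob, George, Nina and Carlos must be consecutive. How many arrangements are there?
Treat the 4 as one block: (14-4+1)! × 4! = 39916800 × 24 = 958003200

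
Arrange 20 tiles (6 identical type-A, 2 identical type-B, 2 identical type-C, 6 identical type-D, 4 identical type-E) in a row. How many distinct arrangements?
20! / (6! × 2! × 2! × 6! × 4!) = 48886437600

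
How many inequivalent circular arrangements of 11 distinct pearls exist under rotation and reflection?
(11-1)!/2 = 3628800/2 = 1814400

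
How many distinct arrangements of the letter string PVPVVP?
6! / (3! × 3!) = 20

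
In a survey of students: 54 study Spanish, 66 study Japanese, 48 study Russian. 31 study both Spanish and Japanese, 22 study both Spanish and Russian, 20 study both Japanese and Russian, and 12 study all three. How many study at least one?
|A∪B∪C| = 54+66+48-31-22-20+12 = 107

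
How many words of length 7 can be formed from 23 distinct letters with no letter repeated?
P(23,7) = 23!/(23-7)! = 1235591280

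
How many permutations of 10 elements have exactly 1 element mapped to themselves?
Choose the 1 fixed point C(10,1) = 10, derange the rest: !9 = Σ_{j=0}^{9} (-1)^j·9!/j! = 362880 - 362880 + 181440 - 60480 + 15120 - 3024 + 504 - 72 + 9 - 1 = 133496. Product = 10 × 133496 = 1334960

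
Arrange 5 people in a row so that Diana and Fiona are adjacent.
Treat as block: (5-1)! × 2! = 24 × 2 = 48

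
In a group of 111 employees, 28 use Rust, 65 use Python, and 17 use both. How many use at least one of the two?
|A∪B| = |A| + |B| - |A∩B| = 28 + 65 - 17 = 76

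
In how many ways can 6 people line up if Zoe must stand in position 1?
Fix one position: (6-1)! = 120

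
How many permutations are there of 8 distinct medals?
8! = 40320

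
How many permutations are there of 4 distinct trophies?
4! = 24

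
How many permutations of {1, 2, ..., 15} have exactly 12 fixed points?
Choose the 12 fixed points C(15,12) = 455, derange the rest: !3 = Σ_{j=0}^{3} (-1)^j·3!/j! = 6 - 6 + 3 - 1 = 2. Product = 455 × 2 = 910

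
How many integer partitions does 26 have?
Pentagonal recurrence p(n) = p(n-1) + p(n-2) - p(n-5) - p(n-7) + p(n-12) + p(n-15) - ... gives p(0..25) = 1, 1, 2, 3, 5, 7, 11, 15, 22, 30, 42, 56, 77, 101, 135, 176, 231, 297, 385, 490, 627, 792, 1002, 1255, 1575, 1958. p(26) = p(25) + p(24) - p(21) - p(19) + p(14) + p(11) - p(4) - p(0) = 1958 + 1575 - 792 - 490 + 135 + 56 - 5 - 1 = 2436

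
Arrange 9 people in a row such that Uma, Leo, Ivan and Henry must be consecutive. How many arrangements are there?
Treat the 4 as one block: (9-4+1)! × 4! = 720 × 24 = 17280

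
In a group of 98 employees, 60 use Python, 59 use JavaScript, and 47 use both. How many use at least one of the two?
|A∪B| = |A| + |B| - |A∩B| = 60 + 59 - 47 = 72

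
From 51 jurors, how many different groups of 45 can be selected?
C(51,45) = 51!/(45!×6!) = 18009460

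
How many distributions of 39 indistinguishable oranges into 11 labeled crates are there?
C(39+11-1, 11-1) = C(49, 10) = 8217822536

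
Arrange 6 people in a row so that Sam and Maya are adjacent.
Treat as block: (6-1)! × 2! = 120 × 2 = 240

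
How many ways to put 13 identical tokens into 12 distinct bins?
C(13+12-1, 12-1) = C(24, 11) = 2496144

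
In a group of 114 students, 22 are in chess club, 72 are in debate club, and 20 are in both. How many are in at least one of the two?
|A∪B| = |A| + |B| - |A∩B| = 22 + 72 - 20 = 74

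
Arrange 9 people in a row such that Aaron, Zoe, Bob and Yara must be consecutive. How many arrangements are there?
Treat the 4 as one block: (9-4+1)! × 4! = 720 × 24 = 17280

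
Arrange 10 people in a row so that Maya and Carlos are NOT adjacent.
Total - adjacent = 10! - (10-1)!×2 = 3628800 - 725760 = 2903040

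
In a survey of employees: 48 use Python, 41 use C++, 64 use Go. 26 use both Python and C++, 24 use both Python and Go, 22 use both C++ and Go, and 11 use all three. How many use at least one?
|A∪B∪C| = 48+41+64-26-24-22+11 = 92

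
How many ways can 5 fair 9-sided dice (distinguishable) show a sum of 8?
Coefficient of x^8 in (x + x² + ... + x^9)^5. By inclusion-exclusion on dice exceeding 9: Σ_j (-1)^j C(5,j)·C(8-1-9j, 4) = C(5,0)·C(7,4) = 1·35 = 35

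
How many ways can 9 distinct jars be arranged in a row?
9! = 362880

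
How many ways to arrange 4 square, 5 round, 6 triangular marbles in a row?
15! / (4! × 5! × 6!) = 630630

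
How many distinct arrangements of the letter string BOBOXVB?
7! / (1! × 1! × 2! × 3!) = 420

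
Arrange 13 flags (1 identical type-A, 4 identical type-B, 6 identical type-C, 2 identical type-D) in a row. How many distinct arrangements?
13! / (1! × 4! × 6! × 2!) = 180180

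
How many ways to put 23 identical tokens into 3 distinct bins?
C(23+3-1, 3-1) = C(25, 2) = 300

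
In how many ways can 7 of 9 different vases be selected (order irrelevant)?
C(9,7) = 9!/(7!×2!) = 36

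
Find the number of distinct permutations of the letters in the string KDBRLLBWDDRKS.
13! / (1! × 2! × 3! × 1! × 2! × 2! × 2!) = 64864800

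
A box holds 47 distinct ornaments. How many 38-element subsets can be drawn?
C(47,38) = 47!/(38!×9!) = 1362649145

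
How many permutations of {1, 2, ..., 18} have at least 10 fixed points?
Exactly j fixed points: C(18,j)·!(18-j); sum over j ≥ 10 (derangement numbers via !m = (m-1)·(!(m-1) + !(m-2)): !0..!8 = 1, 0, 1, 2, 9, 44, 265, 1854, 14833). Σ_{j=10}^{18} C(18,j)·!(18-j) = C(18,10)·!8 + C(18,11)·!7 + C(18,12)·!6 + C(18,13)·!5 + C(18,14)·!4 + C(18,15)·!3 + C(18,16)·!2 + C(18,17)·!1 + C(18,18)·!0 = 43758·14833 + 31824·1854 + 18564·265 + 8568·44 + 3060·9 + 816·2 + 153·1 + 18·0 + 1·1 = 713389888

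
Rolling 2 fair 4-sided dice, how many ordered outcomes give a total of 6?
Coefficient of x^6 in (x + x² + ... + x^4)^2. By inclusion-exclusion on dice exceeding 4: Σ_j (-1)^j C(2,j)·C(6-1-4j, 1) = C(2,0)·C(5,1) - C(2,1)·C(1,1) = 1·5 - 2·1 = 3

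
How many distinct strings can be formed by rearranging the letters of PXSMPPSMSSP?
11! / (4! × 4! × 1! × 2!) = 34650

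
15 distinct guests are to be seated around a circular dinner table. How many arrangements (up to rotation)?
Circular: fix one position, arrange the rest. (15-1)! = 87178291200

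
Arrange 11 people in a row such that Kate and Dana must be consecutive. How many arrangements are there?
Treat the 2 as one block: (11-2+1)! × 2! = 3628800 × 2 = 7257600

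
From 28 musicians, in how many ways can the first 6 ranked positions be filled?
P(28,6) = 28!/(28-6)! = 271252800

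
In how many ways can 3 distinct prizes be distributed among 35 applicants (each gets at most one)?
P(35,3) = 35!/(35-3)! = 39270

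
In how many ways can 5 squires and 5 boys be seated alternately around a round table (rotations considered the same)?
Fix one of the squires: (5-1)! ways for the remaining squires, × 5! ways for the boys = 24 × 120 = 2880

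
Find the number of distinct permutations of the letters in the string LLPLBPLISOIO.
12! / (2! × 4! × 2! × 1! × 2! × 1!) = 2494800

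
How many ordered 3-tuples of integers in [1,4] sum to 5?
Coefficient of x^5 in (x + x² + ... + x^4)^3. By inclusion-exclusion on dice exceeding 4: Σ_j (-1)^j C(3,j)·C(5-1-4j, 2) = C(3,0)·C(4,2) = 1·6 = 6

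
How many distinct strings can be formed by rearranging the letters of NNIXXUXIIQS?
11! / (3! × 1! × 2! × 1! × 1! × 3!) = 554400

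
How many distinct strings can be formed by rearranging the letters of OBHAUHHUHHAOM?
13! / (5! × 1! × 2! × 1! × 2! × 2!) = 6486480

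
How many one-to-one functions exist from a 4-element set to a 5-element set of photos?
P(5,4) = 5!/(5-4)! = 120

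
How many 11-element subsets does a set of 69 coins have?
C(69,11) = 69!/(11!×58!) = 1823810410032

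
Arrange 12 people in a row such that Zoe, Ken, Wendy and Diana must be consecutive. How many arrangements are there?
Treat the 4 as one block: (12-4+1)! × 4! = 362880 × 24 = 8709120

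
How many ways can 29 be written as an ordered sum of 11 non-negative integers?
C(29+11-1, 11-1) = C(39, 10) = 635745396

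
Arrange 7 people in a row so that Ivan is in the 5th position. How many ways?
Fix one position: (7-1)! = 720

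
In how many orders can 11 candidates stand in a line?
11! = 39916800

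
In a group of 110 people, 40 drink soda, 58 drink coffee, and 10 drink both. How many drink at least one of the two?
|A∪B| = |A| + |B| - |A∩B| = 40 + 58 - 10 = 88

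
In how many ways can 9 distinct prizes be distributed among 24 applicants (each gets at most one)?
P(24,9) = 24!/(24-9)! = 474467051520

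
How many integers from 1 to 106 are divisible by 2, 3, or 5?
⌊106/2⌋+⌊106/3⌋+⌊106/5⌋ - ⌊106/6⌋-⌊106/10⌋-⌊106/15⌋ + ⌊106/30⌋ = 53+35+21 - 17-10-7 + 3 = 78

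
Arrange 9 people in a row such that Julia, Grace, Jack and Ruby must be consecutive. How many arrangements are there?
Treat the 4 as one block: (9-4+1)! × 4! = 720 × 24 = 17280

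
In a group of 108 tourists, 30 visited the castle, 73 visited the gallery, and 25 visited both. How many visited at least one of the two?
|A∪B| = |A| + |B| - |A∩B| = 30 + 73 - 25 = 78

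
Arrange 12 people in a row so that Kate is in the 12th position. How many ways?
Fix one position: (12-1)! = 39916800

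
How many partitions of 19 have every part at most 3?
Let r_j(i) = number of partitions of i into parts ≤ j, for i = 0..19. r_1(i) = 1 for all i; r_j(i) = r_{j-1}(i) + r_j(i-j). Rows j = 2..3: ≤2: 1 1 2 2 3 3 4 4 5 5 6 6 7 7 8 8 9 9 10 10; ≤3: 1 1 2 3 4 5 7 8 10 12 14 16 19 21 24 27 30 33 37 40. r_3(19) = 40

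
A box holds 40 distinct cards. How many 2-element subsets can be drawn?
C(40,2) = 40!/(2!×38!) = 780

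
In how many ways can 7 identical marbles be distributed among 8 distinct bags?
C(7+8-1, 8-1) = C(14, 7) = 3432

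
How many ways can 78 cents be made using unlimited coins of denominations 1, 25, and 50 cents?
Coefficient of x^78 in 1/(1-x^1) · 1/(1-x^25) · 1/(1-x^50). Case on j = number of 50-cent coins (j = 0..1); remainder r = 78 - 50j is made from {1,25} in ⌊r/25⌋+1 ways. r = 78, 28 → 4 + 2 = 6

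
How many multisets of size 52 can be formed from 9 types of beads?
C(52+9-1, 9-1) = C(60, 8) = 2558620845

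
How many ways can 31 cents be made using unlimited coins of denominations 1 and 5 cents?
Coefficient of x^31 in 1/(1-x^1) · 1/(1-x^5). Use j coins of 5 for j = 0..⌊31/5⌋ = 6, the rest in 1s: 6 + 1 = 7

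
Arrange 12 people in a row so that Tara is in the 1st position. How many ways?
Fix one position: (12-1)! = 39916800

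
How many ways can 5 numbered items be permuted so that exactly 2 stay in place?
Choose the 2 fixed points C(5,2) = 10, derange the rest: !3 = Σ_{j=0}^{3} (-1)^j·3!/j! = 6 - 6 + 3 - 1 = 2. Product = 10 × 2 = 20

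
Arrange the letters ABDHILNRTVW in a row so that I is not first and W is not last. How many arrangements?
By inclusion-exclusion: 11! - 2×(11-1)! + (11-2)! = 39916800 - 7257600 + 362880 = 33022080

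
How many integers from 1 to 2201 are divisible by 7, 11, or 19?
⌊2201/7⌋+⌊2201/11⌋+⌊2201/19⌋ - ⌊2201/77⌋-⌊2201/133⌋-⌊2201/209⌋ + ⌊2201/1463⌋ = 314+200+115 - 28-16-10 + 1 = 576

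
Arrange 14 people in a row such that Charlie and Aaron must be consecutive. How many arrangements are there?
Treat the 2 as one block: (14-2+1)! × 2! = 6227020800 × 2 = 12454041600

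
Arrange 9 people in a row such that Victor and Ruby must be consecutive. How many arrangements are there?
Treat the 2 as one block: (9-2+1)! × 2! = 40320 × 2 = 80640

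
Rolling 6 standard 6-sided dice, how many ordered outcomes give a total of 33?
Coefficient of x^33 in (x + x² + ... + x^6)^6. By inclusion-exclusion on dice exceeding 6: Σ_j (-1)^j C(6,j)·C(33-1-6j, 5) = C(6,0)·C(32,5) - C(6,1)·C(26,5) + C(6,2)·C(20,5) - C(6,3)·C(14,5) + C(6,4)·C(8,5) = 1·201376 - 6·65780 + 15·15504 - 20·2002 + 15·56 = 56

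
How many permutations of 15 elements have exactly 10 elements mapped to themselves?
Choose the 10 fixed points C(15,10) = 3003, derange the rest: !5 = Σ_{j=0}^{5} (-1)^j·5!/j! = 120 - 120 + 60 - 20 + 5 - 1 = 44. Product = 3003 × 44 = 132132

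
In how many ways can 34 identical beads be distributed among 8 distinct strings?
C(34+8-1, 8-1) = C(41, 7) = 22481940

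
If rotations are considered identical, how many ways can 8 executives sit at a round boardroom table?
Circular: fix one position, arrange the rest. (8-1)! = 5040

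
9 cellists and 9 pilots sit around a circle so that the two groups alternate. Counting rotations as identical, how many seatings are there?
Fix one of the cellists: (9-1)! ways for the remaining cellists, × 9! ways for the pilots = 40320 × 362880 = 14631321600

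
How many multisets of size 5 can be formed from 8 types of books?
C(5+8-1, 8-1) = C(12, 7) = 792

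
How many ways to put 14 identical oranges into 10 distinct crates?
C(14+10-1, 10-1) = C(23, 9) = 817190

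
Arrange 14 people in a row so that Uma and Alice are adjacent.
Treat as block: (14-1)! × 2! = 6227020800 × 2 = 12454041600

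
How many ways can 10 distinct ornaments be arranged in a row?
10! = 3628800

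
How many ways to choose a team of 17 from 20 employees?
C(20,17) = 20!/(17!×3!) = 1140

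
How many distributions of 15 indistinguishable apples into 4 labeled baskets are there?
C(15+4-1, 4-1) = C(18, 3) = 816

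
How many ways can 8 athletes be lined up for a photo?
8! = 40320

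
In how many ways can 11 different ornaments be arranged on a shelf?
11! = 39916800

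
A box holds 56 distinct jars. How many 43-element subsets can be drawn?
C(56,43) = 56!/(43!×13!) = 1889912732400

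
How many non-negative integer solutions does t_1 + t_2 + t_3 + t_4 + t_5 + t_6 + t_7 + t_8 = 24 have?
C(24+8-1, 8-1) = C(31, 7) = 2629575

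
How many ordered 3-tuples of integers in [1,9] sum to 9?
Coefficient of x^9 in (x + x² + ... + x^9)^3. By inclusion-exclusion on dice exceeding 9: Σ_j (-1)^j C(3,j)·C(9-1-9j, 2) = C(3,0)·C(8,2) = 1·28 = 28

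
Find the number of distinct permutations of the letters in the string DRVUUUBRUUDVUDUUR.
17! / (3! × 8! × 3! × 2! × 1!) = 122522400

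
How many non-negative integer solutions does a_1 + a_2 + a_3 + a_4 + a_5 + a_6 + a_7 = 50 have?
C(50+7-1, 7-1) = C(56, 6) = 32468436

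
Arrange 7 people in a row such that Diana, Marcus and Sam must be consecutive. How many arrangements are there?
Treat the 3 as one block: (7-3+1)! × 3! = 120 × 6 = 720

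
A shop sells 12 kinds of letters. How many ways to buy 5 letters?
C(5+12-1, 12-1) = C(16, 11) = 4368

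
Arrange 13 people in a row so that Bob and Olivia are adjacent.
Treat as block: (13-1)! × 2! = 479001600 × 2 = 958003200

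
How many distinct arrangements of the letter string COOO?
4! / (1! × 3!) = 4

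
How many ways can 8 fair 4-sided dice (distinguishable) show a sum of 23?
Coefficient of x^23 in (x + x² + ... + x^4)^8. By inclusion-exclusion on dice exceeding 4: Σ_j (-1)^j C(8,j)·C(23-1-4j, 7) = C(8,0)·C(22,7) - C(8,1)·C(18,7) + C(8,2)·C(14,7) - C(8,3)·C(10,7) = 1·170544 - 8·31824 + 28·3432 - 56·120 = 5328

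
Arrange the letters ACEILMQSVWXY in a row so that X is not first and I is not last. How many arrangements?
By inclusion-exclusion: 12! - 2×(12-1)! + (12-2)! = 479001600 - 79833600 + 3628800 = 402796800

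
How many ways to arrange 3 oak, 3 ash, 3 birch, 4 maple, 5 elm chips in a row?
18! / (3! × 3! × 3! × 4! × 5!) = 10291881600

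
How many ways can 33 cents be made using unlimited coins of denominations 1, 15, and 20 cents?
Coefficient of x^33 in 1/(1-x^1) · 1/(1-x^15) · 1/(1-x^20). Case on j = number of 20-cent coins (j = 0..1); remainder r = 33 - 20j is made from {1,15} in ⌊r/15⌋+1 ways. r = 33, 13 → 3 + 1 = 4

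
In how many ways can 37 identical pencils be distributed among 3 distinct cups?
C(37+3-1, 3-1) = C(39, 2) = 741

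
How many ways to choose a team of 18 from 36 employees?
C(36,18) = 36!/(18!×18!) = 9075135300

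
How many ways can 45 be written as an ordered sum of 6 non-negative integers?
C(45+6-1, 6-1) = C(50, 5) = 2118760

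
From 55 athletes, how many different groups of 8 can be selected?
C(55,8) = 55!/(8!×47!) = 1217566350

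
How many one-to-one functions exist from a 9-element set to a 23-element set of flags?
P(23,9) = 23!/(23-9)! = 296541907200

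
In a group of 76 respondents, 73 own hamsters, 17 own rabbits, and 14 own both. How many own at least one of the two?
|A∪B| = |A| + |B| - |A∩B| = 73 + 17 - 14 = 76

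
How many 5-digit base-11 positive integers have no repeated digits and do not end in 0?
Last digit: 10 nonzero choices. First digit: 9 (nonzero, ≠last). Middle 3: P(9,3) = 504. Total = 45360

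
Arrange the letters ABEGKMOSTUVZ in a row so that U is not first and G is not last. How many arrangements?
By inclusion-exclusion: 12! - 2×(12-1)! + (12-2)! = 479001600 - 79833600 + 3628800 = 402796800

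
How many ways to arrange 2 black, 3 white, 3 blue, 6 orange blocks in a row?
14! / (2! × 3! × 3! × 6!) = 1681680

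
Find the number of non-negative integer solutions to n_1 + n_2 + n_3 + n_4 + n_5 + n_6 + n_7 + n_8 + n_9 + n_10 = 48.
C(48+10-1, 10-1) = C(57, 9) = 8996462475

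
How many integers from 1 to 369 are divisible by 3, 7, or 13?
⌊369/3⌋+⌊369/7⌋+⌊369/13⌋ - ⌊369/21⌋-⌊369/39⌋-⌊369/91⌋ + ⌊369/273⌋ = 123+52+28 - 17-9-4 + 1 = 174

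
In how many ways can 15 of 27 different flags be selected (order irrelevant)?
C(27,15) = 27!/(15!×12!) = 17383860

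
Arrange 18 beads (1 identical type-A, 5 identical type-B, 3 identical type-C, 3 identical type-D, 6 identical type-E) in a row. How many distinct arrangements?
18! / (1! × 5! × 3! × 3! × 6!) = 2058376320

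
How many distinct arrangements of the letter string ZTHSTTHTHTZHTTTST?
17! / (2! × 4! × 9! × 2!) = 10210200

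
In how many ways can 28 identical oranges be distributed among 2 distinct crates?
C(28+2-1, 2-1) = C(29, 1) = 29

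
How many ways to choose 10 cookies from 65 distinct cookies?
C(65,10) = 65!/(10!×55!) = 179013799328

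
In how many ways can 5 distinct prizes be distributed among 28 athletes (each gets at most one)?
P(28,5) = 28!/(28-5)! = 11793600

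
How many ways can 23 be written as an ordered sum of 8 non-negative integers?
C(23+8-1, 8-1) = C(30, 7) = 2035800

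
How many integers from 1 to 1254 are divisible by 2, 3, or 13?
⌊1254/2⌋+⌊1254/3⌋+⌊1254/13⌋ - ⌊1254/6⌋-⌊1254/26⌋-⌊1254/39⌋ + ⌊1254/78⌋ = 627+418+96 - 209-48-32 + 16 = 868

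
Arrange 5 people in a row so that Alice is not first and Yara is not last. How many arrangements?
By inclusion-exclusion: 5! - 2×(5-1)! + (5-2)! = 120 - 48 + 6 = 78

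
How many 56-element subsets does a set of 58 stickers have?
C(58,56) = 58!/(56!×2!) = 1653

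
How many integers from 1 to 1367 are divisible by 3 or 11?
⌊1367/3⌋ + ⌊1367/11⌋ - ⌊1367/33⌋ = 455 + 124 - 41 = 538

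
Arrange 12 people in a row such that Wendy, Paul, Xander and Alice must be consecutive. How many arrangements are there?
Treat the 4 as one block: (12-4+1)! × 4! = 362880 × 24 = 8709120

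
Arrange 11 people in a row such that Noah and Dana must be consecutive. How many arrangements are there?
Treat the 2 as one block: (11-2+1)! × 2! = 3628800 × 2 = 7257600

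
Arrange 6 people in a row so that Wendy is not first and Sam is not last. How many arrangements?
By inclusion-exclusion: 6! - 2×(6-1)! + (6-2)! = 720 - 240 + 24 = 504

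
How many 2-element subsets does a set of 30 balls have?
C(30,2) = 30!/(2!×28!) = 435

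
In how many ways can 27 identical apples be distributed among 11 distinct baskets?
C(27+11-1, 11-1) = C(37, 10) = 348330136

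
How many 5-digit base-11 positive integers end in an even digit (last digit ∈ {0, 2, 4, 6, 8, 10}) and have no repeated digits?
Last∈{0,2,4,6,8,10}. Last=0: 5040. Last nonzero: 5×9×P(9,3) = 22680. Total = 27720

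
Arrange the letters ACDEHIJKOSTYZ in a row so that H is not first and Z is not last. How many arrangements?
By inclusion-exclusion: 13! - 2×(13-1)! + (13-2)! = 6227020800 - 958003200 + 39916800 = 5308934400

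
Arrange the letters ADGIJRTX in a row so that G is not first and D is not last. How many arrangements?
By inclusion-exclusion: 8! - 2×(8-1)! + (8-2)! = 40320 - 10080 + 720 = 30960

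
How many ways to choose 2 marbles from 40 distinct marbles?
C(40,2) = 40!/(2!×38!) = 780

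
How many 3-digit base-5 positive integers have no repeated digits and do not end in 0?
Last digit: 4 nonzero choices. First digit: 3 (nonzero, ≠last). Middle 1: P(3,1) = 3. Total = 36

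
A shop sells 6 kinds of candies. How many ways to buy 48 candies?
C(48+6-1, 6-1) = C(53, 5) = 2869685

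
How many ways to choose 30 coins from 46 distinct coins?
C(46,30) = 46!/(30!×16!) = 991493848554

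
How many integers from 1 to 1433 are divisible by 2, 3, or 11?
⌊1433/2⌋+⌊1433/3⌋+⌊1433/11⌋ - ⌊1433/6⌋-⌊1433/22⌋-⌊1433/33⌋ + ⌊1433/66⌋ = 716+477+130 - 238-65-43 + 21 = 998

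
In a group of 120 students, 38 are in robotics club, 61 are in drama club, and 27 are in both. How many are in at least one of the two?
|A∪B| = |A| + |B| - |A∩B| = 38 + 61 - 27 = 72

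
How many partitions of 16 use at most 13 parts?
By conjugation, equals partitions of 16 into parts ≤ 13. Let r_j(i) = number of partitions of i into parts ≤ j, for i = 0..16. r_1(i) = 1 for all i; r_j(i) = r_{j-1}(i) + r_j(i-j). Rows j = 2..13: ≤2: 1 1 2 2 3 3 4 4 5 5 6 6 7 7 8 8 9; ≤3: 1 1 2 3 4 5 7 8 10 12 14 16 19 21 24 27 30; ≤4: 1 1 2 3 5 6 9 11 15 18 23 27 34 39 47 54 64; ≤5: 1 1 2 3 5 7 10 13 18 23 30 37 47 57 70 84 101; ≤6: 1 1 2 3 5 7 11 14 20 26 35 44 58 71 90 110 136; ≤7: 1 1 2 3 5 7 11 15 21 28 38 49 65 82 105 131 164; ≤8: 1 1 2 3 5 7 11 15 22 29 40 52 70 89 116 146 186; ≤9: 1 1 2 3 5 7 11 15 22 30 41 54 73 94 123 157 201; ≤10: 1 1 2 3 5 7 11 15 22 30 42 55 75 97 128 164 212; ≤11: 1 1 2 3 5 7 11 15 22 30 42 56 76 99 131 169 219; ≤12: 1 1 2 3 5 7 11 15 22 30 42 56 77 100 133 172 224; ≤13: 1 1 2 3 5 7 11 15 22 30 42 56 77 101 134 174 227. r_13(16) = 227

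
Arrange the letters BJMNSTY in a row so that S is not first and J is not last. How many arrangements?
By inclusion-exclusion: 7! - 2×(7-1)! + (7-2)! = 5040 - 1440 + 120 = 3720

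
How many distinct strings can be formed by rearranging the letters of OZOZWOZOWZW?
11! / (3! × 4! × 4!) = 11550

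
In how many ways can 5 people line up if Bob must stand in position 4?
Fix one position: (5-1)! = 24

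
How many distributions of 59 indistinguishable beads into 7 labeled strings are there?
C(59+7-1, 7-1) = C(65, 6) = 82598880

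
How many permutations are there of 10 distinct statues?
10! = 3628800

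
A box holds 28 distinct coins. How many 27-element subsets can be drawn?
C(28,27) = 28!/(27!×1!) = 28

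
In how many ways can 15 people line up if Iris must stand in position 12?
Fix one position: (15-1)! = 87178291200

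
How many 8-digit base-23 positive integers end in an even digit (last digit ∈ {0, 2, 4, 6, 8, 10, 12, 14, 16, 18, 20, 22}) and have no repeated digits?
Last∈{0,2,4,6,8,10,12,14,16,18,20,22}. Last=0: 859541760. Last nonzero: 11×21×P(21,6) = 9025188480. Total = 9884730240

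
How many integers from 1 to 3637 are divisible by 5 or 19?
⌊3637/5⌋ + ⌊3637/19⌋ - ⌊3637/95⌋ = 727 + 191 - 38 = 880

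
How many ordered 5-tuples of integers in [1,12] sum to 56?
Coefficient of x^56 in (x + x² + ... + x^12)^5. By inclusion-exclusion on dice exceeding 12: Σ_j (-1)^j C(5,j)·C(56-1-12j, 4) = C(5,0)·C(55,4) - C(5,1)·C(43,4) + C(5,2)·C(31,4) - C(5,3)·C(19,4) + C(5,4)·C(7,4) = 1·341055 - 5·123410 + 10·31465 - 10·3876 + 5·35 = 70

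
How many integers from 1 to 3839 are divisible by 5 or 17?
⌊3839/5⌋ + ⌊3839/17⌋ - ⌊3839/85⌋ = 767 + 225 - 45 = 947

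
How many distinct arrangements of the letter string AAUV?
4! / (1! × 1! × 2!) = 12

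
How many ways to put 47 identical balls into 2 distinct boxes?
C(47+2-1, 2-1) = C(48, 1) = 48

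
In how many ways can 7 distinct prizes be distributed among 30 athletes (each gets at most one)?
P(30,7) = 30!/(30-7)! = 10260432000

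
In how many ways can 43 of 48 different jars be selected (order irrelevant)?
C(48,43) = 48!/(43!×5!) = 1712304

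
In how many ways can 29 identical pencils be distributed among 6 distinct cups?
C(29+6-1, 6-1) = C(34, 5) = 278256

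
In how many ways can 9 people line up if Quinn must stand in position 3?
Fix one position: (9-1)! = 40320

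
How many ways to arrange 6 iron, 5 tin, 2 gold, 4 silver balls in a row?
17! / (6! × 5! × 2! × 4!) = 85765680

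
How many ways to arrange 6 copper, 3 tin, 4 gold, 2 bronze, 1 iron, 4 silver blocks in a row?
20! / (6! × 3! × 4! × 2! × 1! × 4!) = 488864376000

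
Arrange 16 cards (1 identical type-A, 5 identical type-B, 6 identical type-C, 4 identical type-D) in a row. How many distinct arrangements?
16! / (1! × 5! × 6! × 4!) = 10090080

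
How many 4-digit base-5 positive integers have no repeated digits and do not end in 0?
Last digit: 4 nonzero choices. First digit: 3 (nonzero, ≠last). Middle 2: P(3,2) = 6. Total = 72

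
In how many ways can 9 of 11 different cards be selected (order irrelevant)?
C(11,9) = 11!/(9!×2!) = 55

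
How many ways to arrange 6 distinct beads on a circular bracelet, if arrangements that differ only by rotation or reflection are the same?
(6-1)!/2 = 120/2 = 60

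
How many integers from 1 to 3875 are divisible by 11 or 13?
⌊3875/11⌋ + ⌊3875/13⌋ - ⌊3875/143⌋ = 352 + 298 - 27 = 623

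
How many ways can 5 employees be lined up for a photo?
5! = 120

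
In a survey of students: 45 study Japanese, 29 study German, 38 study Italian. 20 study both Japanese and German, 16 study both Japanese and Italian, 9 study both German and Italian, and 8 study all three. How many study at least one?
|A∪B∪C| = 45+29+38-20-16-9+8 = 75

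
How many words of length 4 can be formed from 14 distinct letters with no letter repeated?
P(14,4) = 14!/(14-4)! = 24024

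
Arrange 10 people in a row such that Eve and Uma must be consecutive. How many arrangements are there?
Treat the 2 as one block: (10-2+1)! × 2! = 362880 × 2 = 725760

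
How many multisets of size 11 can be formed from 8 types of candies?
C(11+8-1, 8-1) = C(18, 7) = 31824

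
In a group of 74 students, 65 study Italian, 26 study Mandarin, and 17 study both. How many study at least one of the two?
|A∪B| = |A| + |B| - |A∩B| = 65 + 26 - 17 = 74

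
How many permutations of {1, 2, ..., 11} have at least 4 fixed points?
Exactly j fixed points: C(11,j)·!(11-j); sum over j ≥ 4 (derangement numbers via !m = (m-1)·(!(m-1) + !(m-2)): !0..!7 = 1, 0, 1, 2, 9, 44, 265, 1854). Σ_{j=4}^{11} C(11,j)·!(11-j) = C(11,4)·!7 + C(11,5)·!6 + C(11,6)·!5 + C(11,7)·!4 + C(11,8)·!3 + C(11,9)·!2 + C(11,10)·!1 + C(11,11)·!0 = 330·1854 + 462·265 + 462·44 + 330·9 + 165·2 + 55·1 + 11·0 + 1·1 = 757934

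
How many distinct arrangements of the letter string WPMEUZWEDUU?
11! / (1! × 1! × 2! × 1! × 1! × 2! × 3!) = 1663200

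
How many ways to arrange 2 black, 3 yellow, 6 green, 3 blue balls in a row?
14! / (2! × 3! × 6! × 3!) = 1681680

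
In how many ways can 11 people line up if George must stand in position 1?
Fix one position: (11-1)! = 3628800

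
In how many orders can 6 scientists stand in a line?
6! = 720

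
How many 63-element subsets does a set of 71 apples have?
C(71,63) = 71!/(63!×8!) = 10639125640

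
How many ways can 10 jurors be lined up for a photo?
10! = 3628800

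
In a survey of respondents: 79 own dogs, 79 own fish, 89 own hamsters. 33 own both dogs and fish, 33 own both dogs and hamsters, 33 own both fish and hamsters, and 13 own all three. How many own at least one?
|A∪B∪C| = 79+79+89-33-33-33+13 = 161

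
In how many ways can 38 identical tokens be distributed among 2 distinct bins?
C(38+2-1, 2-1) = C(39, 1) = 39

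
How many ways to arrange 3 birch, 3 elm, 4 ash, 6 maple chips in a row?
16! / (3! × 3! × 4! × 6!) = 33633600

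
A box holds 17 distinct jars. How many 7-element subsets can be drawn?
C(17,7) = 17!/(7!×10!) = 19448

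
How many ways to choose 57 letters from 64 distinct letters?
C(64,57) = 64!/(57!×7!) = 621216192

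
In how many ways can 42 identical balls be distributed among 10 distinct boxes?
C(42+10-1, 10-1) = C(51, 9) = 3042312350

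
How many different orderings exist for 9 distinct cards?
9! = 362880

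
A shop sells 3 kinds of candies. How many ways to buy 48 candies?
C(48+3-1, 3-1) = C(50, 2) = 1225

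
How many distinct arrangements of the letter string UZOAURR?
7! / (1! × 1! × 2! × 1! × 2!) = 1260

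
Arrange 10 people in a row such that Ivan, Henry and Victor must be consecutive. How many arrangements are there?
Treat the 3 as one block: (10-3+1)! × 3! = 40320 × 6 = 241920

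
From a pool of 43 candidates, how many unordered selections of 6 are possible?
C(43,6) = 43!/(6!×37!) = 6096454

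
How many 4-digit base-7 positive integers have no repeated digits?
First digit: 6 choices (nonzero). Then descending: 6 × 6 × 5 × 4 = 720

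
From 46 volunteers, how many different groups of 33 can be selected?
C(46,33) = 46!/(33!×13!) = 101766230790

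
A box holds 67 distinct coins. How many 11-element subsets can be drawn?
C(67,11) = 67!/(11!×56!) = 1285063345176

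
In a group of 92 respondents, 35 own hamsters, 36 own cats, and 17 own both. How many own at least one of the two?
|A∪B| = |A| + |B| - |A∩B| = 35 + 36 - 17 = 54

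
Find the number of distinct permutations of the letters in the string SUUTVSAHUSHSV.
13! / (2! × 2! × 3! × 4! × 1! × 1!) = 10810800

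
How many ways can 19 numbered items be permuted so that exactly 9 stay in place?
Choose the 9 fixed points C(19,9) = 92378, derange the rest: !10 = Σ_{j=0}^{10} (-1)^j·10!/j! = 3628800 - 3628800 + 1814400 - 604800 + 151200 - 30240 + 5040 - 720 + 90 - 10 + 1 = 1334961. Product = 92378 × 1334961 = 123321027258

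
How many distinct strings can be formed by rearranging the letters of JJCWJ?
5! / (1! × 3! × 1!) = 20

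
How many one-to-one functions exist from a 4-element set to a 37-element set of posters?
P(37,4) = 37!/(37-4)! = 1585080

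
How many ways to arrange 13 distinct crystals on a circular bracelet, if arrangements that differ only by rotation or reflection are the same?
(13-1)!/2 = 479001600/2 = 239500800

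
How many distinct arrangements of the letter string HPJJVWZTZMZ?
11! / (2! × 1! × 1! × 1! × 3! × 1! × 1! × 1!) = 3326400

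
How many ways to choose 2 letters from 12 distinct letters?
C(12,2) = 12!/(2!×10!) = 66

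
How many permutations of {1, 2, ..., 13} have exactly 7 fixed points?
Choose the 7 fixed points C(13,7) = 1716, derange the rest: !6 = Σ_{j=0}^{6} (-1)^j·6!/j! = 720 - 720 + 360 - 120 + 30 - 6 + 1 = 265. Product = 1716 × 265 = 454740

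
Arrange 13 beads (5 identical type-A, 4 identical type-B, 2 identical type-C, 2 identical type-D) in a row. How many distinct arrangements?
13! / (5! × 4! × 2! × 2!) = 540540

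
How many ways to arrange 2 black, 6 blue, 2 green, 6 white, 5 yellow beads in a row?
21! / (2! × 6! × 2! × 6! × 5!) = 205323037920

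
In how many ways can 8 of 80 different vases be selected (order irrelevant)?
C(80,8) = 80!/(8!×72!) = 28987537150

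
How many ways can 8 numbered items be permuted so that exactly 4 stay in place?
Choose the 4 fixed points C(8,4) = 70, derange the rest: !4 = Σ_{j=0}^{4} (-1)^j·4!/j! = 24 - 24 + 12 - 4 + 1 = 9. Product = 70 × 9 = 630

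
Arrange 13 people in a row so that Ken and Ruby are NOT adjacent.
Total - adjacent = 13! - (13-1)!×2 = 6227020800 - 958003200 = 5269017600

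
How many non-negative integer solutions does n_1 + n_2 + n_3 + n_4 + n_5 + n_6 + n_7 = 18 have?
C(18+7-1, 7-1) = C(24, 6) = 134596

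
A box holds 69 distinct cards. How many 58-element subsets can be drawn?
C(69,58) = 69!/(58!×11!) = 1823810410032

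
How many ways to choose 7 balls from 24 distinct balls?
C(24,7) = 24!/(7!×17!) = 346104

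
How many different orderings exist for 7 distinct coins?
7! = 5040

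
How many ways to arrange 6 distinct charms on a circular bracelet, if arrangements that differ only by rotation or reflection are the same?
(6-1)!/2 = 120/2 = 60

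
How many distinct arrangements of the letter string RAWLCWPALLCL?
12! / (1! × 2! × 2! × 1! × 4! × 2!) = 2494800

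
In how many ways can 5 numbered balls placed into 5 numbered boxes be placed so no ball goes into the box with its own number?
!5 = Σ_{j=0}^{5} (-1)^j·5!/j! = 120 - 120 + 60 - 20 + 5 - 1 = 44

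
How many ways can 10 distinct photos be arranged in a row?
10! = 3628800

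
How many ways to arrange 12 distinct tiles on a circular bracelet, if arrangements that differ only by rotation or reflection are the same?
(12-1)!/2 = 39916800/2 = 19958400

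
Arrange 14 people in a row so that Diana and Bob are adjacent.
Treat as block: (14-1)! × 2! = 6227020800 × 2 = 12454041600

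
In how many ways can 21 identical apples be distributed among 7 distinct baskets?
C(21+7-1, 7-1) = C(27, 6) = 296010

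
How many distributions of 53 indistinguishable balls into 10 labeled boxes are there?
C(53+10-1, 10-1) = C(62, 9) = 20286591270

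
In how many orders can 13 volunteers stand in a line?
13! = 6227020800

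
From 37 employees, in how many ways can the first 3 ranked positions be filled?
P(37,3) = 37!/(37-3)! = 46620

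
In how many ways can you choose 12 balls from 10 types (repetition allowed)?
C(12+10-1, 10-1) = C(21, 9) = 293930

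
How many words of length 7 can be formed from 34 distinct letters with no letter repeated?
P(34,7) = 34!/(34-7)! = 27113264640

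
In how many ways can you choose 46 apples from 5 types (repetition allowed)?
C(46+5-1, 5-1) = C(50, 4) = 230300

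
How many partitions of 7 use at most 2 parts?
By conjugation, equals partitions of 7 into parts ≤ 2. Let r_j(i) = number of partitions of i into parts ≤ j, for i = 0..7. r_1(i) = 1 for all i; r_j(i) = r_{j-1}(i) + r_j(i-j). Rows j = 2..2: ≤2: 1 1 2 2 3 3 4 4. r_2(7) = 4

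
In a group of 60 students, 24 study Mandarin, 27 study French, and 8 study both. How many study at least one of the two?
|A∪B| = |A| + |B| - |A∩B| = 24 + 27 - 8 = 43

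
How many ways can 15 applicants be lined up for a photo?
15! = 1307674368000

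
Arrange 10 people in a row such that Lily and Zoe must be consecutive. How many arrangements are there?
Treat the 2 as one block: (10-2+1)! × 2! = 362880 × 2 = 725760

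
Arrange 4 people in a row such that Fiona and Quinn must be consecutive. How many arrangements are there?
Treat the 2 as one block: (4-2+1)! × 2! = 6 × 2 = 12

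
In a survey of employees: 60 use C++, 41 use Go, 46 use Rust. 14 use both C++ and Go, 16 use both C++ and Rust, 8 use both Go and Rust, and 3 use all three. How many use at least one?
|A∪B∪C| = 60+41+46-14-16-8+3 = 112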